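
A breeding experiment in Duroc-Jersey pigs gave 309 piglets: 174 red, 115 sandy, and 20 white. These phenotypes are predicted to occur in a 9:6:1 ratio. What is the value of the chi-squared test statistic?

The 9:6:1 ratio has 16 parts, so with N = 309 the expected counts are:
  red: 309 × 9/16 = 173.8125
  sandy: 309 × 6/16 = 115.875
  white: 309 × 1/16 = 19.3125
χ² = Σ (O − E)² / E
  red: (174 − 173.8125)² / 173.8125 = 0.0002
  sandy: (115 − 115.875)² / 115.875 = 0.0066
  white: (20 − 19.3125)² / 19.3125 = 0.0245
χ² = 0.0002 + 0.0066 + 0.0245 = 0.0313 ≈ 0.031

0.031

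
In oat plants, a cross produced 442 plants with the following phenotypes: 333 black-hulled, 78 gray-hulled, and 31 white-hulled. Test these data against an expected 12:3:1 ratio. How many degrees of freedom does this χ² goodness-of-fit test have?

A goodness-of-fit test with 3 phenotype classes has df = 3 − 1 = 2.

2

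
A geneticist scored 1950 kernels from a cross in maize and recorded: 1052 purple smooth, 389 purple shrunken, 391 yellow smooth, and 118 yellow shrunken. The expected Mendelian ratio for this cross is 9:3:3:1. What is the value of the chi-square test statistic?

5.215

Under the 9:3:3:1 hypothesis (Σ ratio = 16, N = 1950):
  purple smooth: 1950 × 9/16 = 1096.875
  purple shrunken: 1950 × 3/16 = 365.625
  yellow smooth: 1950 × 3/16 = 365.625
  yellow shrunken: 1950 × 1/16 = 121.875
χ² = Σ (O − E)² / E
  purple smooth: (1052 − 1096.875)² / 1096.875 = 1.8359
  purple shrunken: (389 − 365.625)² / 365.625 = 1.4944
  yellow smooth: (391 − 365.625)² / 365.625 = 1.7611
  yellow shrunken: (118 − 121.875)² / 121.875 = 0.1232
χ² = 1.8359 + 1.4944 + 1.7611 + 0.1232 = 5.2146 ≈ 5.215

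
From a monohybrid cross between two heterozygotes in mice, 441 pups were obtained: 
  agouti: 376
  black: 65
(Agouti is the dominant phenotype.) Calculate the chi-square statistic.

24.763

For a monohybrid cross between heterozygotes with complete dominance, the expected phenotypic ratio is 3:1.
Under the 3:1 hypothesis (Σ ratio = 4, N = 441):
  agouti: 441 × 3/4 = 330.75
  black: 441 × 1/4 = 110.25
χ² = Σ (O − E)² / E
  agouti: (376 − 330.75)² / 330.75 = 6.1907
  black: (65 − 110.25)² / 110.25 = 18.5720
χ² = 6.1907 + 18.5720 = 24.7627 ≈ 24.763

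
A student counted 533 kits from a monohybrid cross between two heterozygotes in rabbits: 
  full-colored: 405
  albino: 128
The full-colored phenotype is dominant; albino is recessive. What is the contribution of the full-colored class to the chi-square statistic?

0.069

For a monohybrid cross between heterozygotes with complete dominance, the expected phenotypic ratio is 3:1.
Under the 3:1 hypothesis (Σ ratio = 4, N = 533):
  full-colored: 533 × 3/4 = 399.75
  albino: 533 × 1/4 = 133.25
Contribution of full-colored: (405 − 399.75)² / 399.75 = 0.0689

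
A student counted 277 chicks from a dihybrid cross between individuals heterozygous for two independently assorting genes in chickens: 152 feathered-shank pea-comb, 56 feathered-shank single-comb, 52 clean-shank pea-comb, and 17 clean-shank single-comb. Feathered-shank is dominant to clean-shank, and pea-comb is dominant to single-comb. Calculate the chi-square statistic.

0.417

A dihybrid F₂ with independent assortment and complete dominance at both loci gives a 9:3:3:1 phenotypic ratio.
Under the 9:3:3:1 hypothesis (Σ ratio = 16, N = 277):
  feathered-shank pea-comb: 277 × 9/16 = 155.8125
  feathered-shank single-comb: 277 × 3/16 = 51.9375
  clean-shank pea-comb: 277 × 3/16 = 51.9375
  clean-shank single-comb: 277 × 1/16 = 17.3125
χ² = Σ (O − E)² / E
  feathered-shank pea-comb: (152 − 155.8125)² / 155.8125 = 0.0933
  feathered-shank single-comb: (56 − 51.9375)² / 51.9375 = 0.3178
  clean-shank pea-comb: (52 − 51.9375)² / 51.9375 = 0.0001
  clean-shank single-comb: (17 − 17.3125)² / 17.3125 = 0.0056
χ² = 0.0933 + 0.3178 + 0.0001 + 0.0056 = 0.4168 ≈ 0.417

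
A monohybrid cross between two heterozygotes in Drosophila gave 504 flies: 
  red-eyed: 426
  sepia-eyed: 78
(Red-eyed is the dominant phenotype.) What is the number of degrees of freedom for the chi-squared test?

For a monohybrid cross between heterozygotes with complete dominance, the expected phenotypic ratio is 3:1.
A goodness-of-fit test with 2 phenotype classes has df = 2 − 1 = 1.

1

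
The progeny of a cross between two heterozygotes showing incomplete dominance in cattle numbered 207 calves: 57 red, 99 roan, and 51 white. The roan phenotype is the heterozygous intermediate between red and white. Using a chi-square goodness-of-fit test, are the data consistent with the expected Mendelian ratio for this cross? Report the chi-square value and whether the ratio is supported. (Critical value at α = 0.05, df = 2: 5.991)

With incomplete dominance, a heterozygote × heterozygote cross gives a 1:2:1 phenotypic ratio.
The 1:2:1 ratio has 4 parts, so with N = 207 the expected counts are:
  red: 207 × 1/4 = 51.75
  roan: 207 × 2/4 = 103.5
  white: 207 × 1/4 = 51.75
χ² = Σ (O − E)² / E
  red: (57 − 51.75)² / 51.75 = 0.5326
  roan: (99 − 103.5)² / 103.5 = 0.1957
  white: (51 − 51.75)² / 51.75 = 0.0109
χ² = 0.5326 + 0.1957 + 0.0109 = 0.7392 ≈ 0.739
Degrees of freedom = 3 − 1 = 2; critical value at α = 0.05 is 5.991.
Since 0.739 < 5.991, we fail to reject the null hypothesis — the data are consistent with the 1:2:1 ratio.

0.739; consistent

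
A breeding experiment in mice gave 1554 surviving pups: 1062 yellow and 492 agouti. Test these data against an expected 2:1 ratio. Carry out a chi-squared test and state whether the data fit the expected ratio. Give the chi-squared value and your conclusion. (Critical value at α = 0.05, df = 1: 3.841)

The 2:1 ratio has 3 parts, so with N = 1554 the expected counts are:
  yellow: 1554 × 2/3 = 1036
  agouti: 1554 × 1/3 = 518
χ² = Σ (O − E)² / E
  yellow: (1062 − 1036)² / 1036 = 0.6525
  agouti: (492 − 518)² / 518 = 1.3050
χ² = 0.6525 + 1.3050 = 1.9575 ≈ 1.958
Degrees of freedom = 2 − 1 = 1; critical value at α = 0.05 is 3.841.
Since 1.958 < 3.841, we fail to reject the null hypothesis — the data are consistent with the 2:1 ratio.

1.958; consistent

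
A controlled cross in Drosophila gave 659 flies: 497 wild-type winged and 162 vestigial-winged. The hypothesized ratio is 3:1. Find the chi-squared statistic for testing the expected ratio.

0.061

Expected counts for N = 659 under a 3:1 ratio (total parts = 4):
  wild-type winged: 659 × 3/4 = 494.25
  vestigial-winged: 659 × 1/4 = 164.75
χ² = Σ (O − E)² / E
  wild-type winged: (497 − 494.25)² / 494.25 = 0.0153
  vestigial-winged: (162 − 164.75)² / 164.75 = 0.0459
χ² = 0.0153 + 0.0459 = 0.0612 ≈ 0.061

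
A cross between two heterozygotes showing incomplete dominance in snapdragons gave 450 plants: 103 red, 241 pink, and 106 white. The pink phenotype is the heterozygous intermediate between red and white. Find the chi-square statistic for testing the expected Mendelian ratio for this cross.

With incomplete dominance, a heterozygote × heterozygote cross gives a 1:2:1 phenotypic ratio.
Under the 1:2:1 hypothesis (Σ ratio = 4, N = 450):
  red: 450 × 1/4 = 112.5
  pink: 450 × 2/4 = 225
  white: 450 × 1/4 = 112.5
χ² = Σ (O − E)² / E
  red: (103 − 112.5)² / 112.5 = 0.8022
  pink: (241 − 225)² / 225 = 1.1378
  white: (106 − 112.5)² / 112.5 = 0.3756
χ² = 0.8022 + 1.1378 + 0.3756 = 2.3156 ≈ 2.316

2.316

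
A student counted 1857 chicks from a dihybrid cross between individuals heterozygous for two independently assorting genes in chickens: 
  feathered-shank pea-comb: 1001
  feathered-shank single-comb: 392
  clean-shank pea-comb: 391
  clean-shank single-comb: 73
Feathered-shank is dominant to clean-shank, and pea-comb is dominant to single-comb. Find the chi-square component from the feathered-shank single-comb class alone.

5.513

A dihybrid F₂ with independent assortment and complete dominance at both loci gives a 9:3:3:1 phenotypic ratio.
Total ratio parts = 16. Expected numbers out of 1857:
  feathered-shank pea-comb: 1857 × 9/16 = 1044.5625
  feathered-shank single-comb: 1857 × 3/16 = 348.1875
  clean-shank pea-comb: 1857 × 3/16 = 348.1875
  clean-shank single-comb: 1857 × 1/16 = 116.0625
Contribution of feathered-shank single-comb: (392 − 348.1875)² / 348.1875 = 5.5129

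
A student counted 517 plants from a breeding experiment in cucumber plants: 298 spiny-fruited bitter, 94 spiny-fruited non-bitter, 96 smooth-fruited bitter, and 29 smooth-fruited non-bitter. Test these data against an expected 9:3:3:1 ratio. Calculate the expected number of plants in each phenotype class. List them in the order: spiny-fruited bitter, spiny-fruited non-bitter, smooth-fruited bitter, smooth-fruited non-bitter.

290.8125, 96.9375, 96.9375, 32.3125

Total ratio parts = 16. Expected numbers out of 517:
  spiny-fruited bitter: 517 × 9/16 = 290.8125
  spiny-fruited non-bitter: 517 × 3/16 = 96.9375
  smooth-fruited bitter: 517 × 3/16 = 96.9375
  smooth-fruited non-bitter: 517 × 1/16 = 32.3125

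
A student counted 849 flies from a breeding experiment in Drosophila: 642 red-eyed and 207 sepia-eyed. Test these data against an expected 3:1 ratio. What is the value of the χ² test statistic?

0.173

Under the 3:1 hypothesis (Σ ratio = 4, N = 849):
  red-eyed: 849 × 3/4 = 636.75
  sepia-eyed: 849 × 1/4 = 212.25
χ² = Σ (O − E)² / E
  red-eyed: (642 − 636.75)² / 636.75 = 0.0433
  sepia-eyed: (207 − 212.25)² / 212.25 = 0.1299
χ² = 0.0433 + 0.1299 = 0.1732 ≈ 0.173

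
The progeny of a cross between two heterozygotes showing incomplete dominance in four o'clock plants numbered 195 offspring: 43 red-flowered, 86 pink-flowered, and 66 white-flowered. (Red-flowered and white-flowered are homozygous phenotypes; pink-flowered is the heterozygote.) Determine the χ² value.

With incomplete dominance, a heterozygote × heterozygote cross gives a 1:2:1 phenotypic ratio.
Expected counts for N = 195 under a 1:2:1 ratio (total parts = 4):
  red-flowered: 195 × 1/4 = 48.75
  pink-flowered: 195 × 2/4 = 97.5
  white-flowered: 195 × 1/4 = 48.75
χ² = Σ (O − E)² / E
  red-flowered: (43 − 48.75)² / 48.75 = 0.6782
  pink-flowered: (86 − 97.5)² / 97.5 = 1.3564
  white-flowered: (66 − 48.75)² / 48.75 = 6.1038
χ² = 0.6782 + 1.3564 + 6.1038 = 8.1384 ≈ 8.138

8.138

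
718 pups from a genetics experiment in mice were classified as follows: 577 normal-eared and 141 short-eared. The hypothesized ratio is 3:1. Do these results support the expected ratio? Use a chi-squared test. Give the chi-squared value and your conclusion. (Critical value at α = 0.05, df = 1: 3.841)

11.010; not consistent

Total ratio parts = 4. Expected numbers out of 718:
  normal-eared: 718 × 3/4 = 538.5
  short-eared: 718 × 1/4 = 179.5
χ² = Σ (O − E)² / E
  normal-eared: (577 − 538.5)² / 538.5 = 2.7526
  short-eared: (141 − 179.5)² / 179.5 = 8.2577
χ² = 2.7526 + 8.2577 = 11.0103 ≈ 11.010
Degrees of freedom = 2 − 1 = 1; critical value at α = 0.05 is 3.841.
Since 11.010 > 3.841, we reject the null hypothesis — the data do not fit the 3:1 ratio.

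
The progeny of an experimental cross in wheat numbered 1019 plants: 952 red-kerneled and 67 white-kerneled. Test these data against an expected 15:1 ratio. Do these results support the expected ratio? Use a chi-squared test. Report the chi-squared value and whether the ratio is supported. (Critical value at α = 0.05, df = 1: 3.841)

Expected counts for N = 1019 under a 15:1 ratio (total parts = 16):
  red-kerneled: 1019 × 15/16 = 955.3125
  white-kerneled: 1019 × 1/16 = 63.6875
χ² = Σ (O − E)² / E
  red-kerneled: (952 − 955.3125)² / 955.3125 = 0.0115
  white-kerneled: (67 − 63.6875)² / 63.6875 = 0.1723
χ² = 0.0115 + 0.1723 = 0.1838 ≈ 0.184
Degrees of freedom = 2 − 1 = 1; critical value at α = 0.05 is 3.841.
Since 0.184 < 3.841, we fail to reject the null hypothesis — the data are consistent with the 15:1 ratio.

0.184; consistent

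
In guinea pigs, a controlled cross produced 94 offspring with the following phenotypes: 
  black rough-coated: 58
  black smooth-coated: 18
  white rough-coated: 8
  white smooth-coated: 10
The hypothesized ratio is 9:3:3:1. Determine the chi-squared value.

8.657

The 9:3:3:1 ratio has 16 parts, so with N = 94 the expected counts are:
  black rough-coated: 94 × 9/16 = 52.875
  black smooth-coated: 94 × 3/16 = 17.625
  white rough-coated: 94 × 3/16 = 17.625
  white smooth-coated: 94 × 1/16 = 5.875
χ² = Σ (O − E)² / E
  black rough-coated: (58 − 52.875)² / 52.875 = 0.4967
  black smooth-coated: (18 − 17.625)² / 17.625 = 0.0080
  white rough-coated: (8 − 17.625)² / 17.625 = 5.2562
  white smooth-coated: (10 − 5.875)² / 5.875 = 2.8963
χ² = 0.4967 + 0.0080 + 5.2562 + 2.8963 = 8.6572 ≈ 8.657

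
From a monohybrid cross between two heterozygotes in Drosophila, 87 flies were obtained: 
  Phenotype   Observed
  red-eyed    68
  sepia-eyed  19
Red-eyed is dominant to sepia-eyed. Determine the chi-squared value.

For a monohybrid cross between heterozygotes with complete dominance, the expected phenotypic ratio is 3:1.
Under the 3:1 hypothesis (Σ ratio = 4, N = 87):
  red-eyed: 87 × 3/4 = 65.25
  sepia-eyed: 87 × 1/4 = 21.75
χ² = Σ (O − E)² / E
  red-eyed: (68 − 65.25)² / 65.25 = 0.1159
  sepia-eyed: (19 − 21.75)² / 21.75 = 0.3477
χ² = 0.1159 + 0.3477 = 0.4636 ≈ 0.464

0.464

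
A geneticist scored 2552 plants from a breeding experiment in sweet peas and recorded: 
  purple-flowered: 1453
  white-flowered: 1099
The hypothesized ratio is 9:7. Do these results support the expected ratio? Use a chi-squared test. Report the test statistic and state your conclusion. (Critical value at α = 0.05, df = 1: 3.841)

Expected counts for N = 2552 under a 9:7 ratio (total parts = 16):
  purple-flowered: 2552 × 9/16 = 1435.5
  white-flowered: 2552 × 7/16 = 1116.5
χ² = Σ (O − E)² / E
  purple-flowered: (1453 − 1435.5)² / 1435.5 = 0.2133
  white-flowered: (1099 − 1116.5)² / 1116.5 = 0.2743
χ² = 0.2133 + 0.2743 = 0.4876 ≈ 0.488
Degrees of freedom = 2 − 1 = 1; critical value at α = 0.05 is 3.841.
Since 0.488 < 3.841, we fail to reject the null hypothesis — the data are consistent with the 9:7 ratio.

0.488; consistent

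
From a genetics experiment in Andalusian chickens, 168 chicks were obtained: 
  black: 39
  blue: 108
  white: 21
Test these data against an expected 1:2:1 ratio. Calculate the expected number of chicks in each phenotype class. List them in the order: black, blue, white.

42, 84, 42

Expected counts for N = 168 under a 1:2:1 ratio (total parts = 4):
  black: 168 × 1/4 = 42
  blue: 168 × 2/4 = 84
  white: 168 × 1/4 = 42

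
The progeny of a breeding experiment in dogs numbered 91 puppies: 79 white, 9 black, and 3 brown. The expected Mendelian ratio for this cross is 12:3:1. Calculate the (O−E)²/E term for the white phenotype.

1.693

Under the 12:3:1 hypothesis (Σ ratio = 16, N = 91):
  white: 91 × 12/16 = 68.25
  black: 91 × 3/16 = 17.0625
  brown: 91 × 1/16 = 5.6875
Contribution of white: (79 − 68.25)² / 68.25 = 1.6932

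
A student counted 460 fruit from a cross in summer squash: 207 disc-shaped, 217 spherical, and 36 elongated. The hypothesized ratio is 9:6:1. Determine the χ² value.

23.658

Total ratio parts = 16. Expected numbers out of 460:
  disc-shaped: 460 × 9/16 = 258.75
  spherical: 460 × 6/16 = 172.5
  elongated: 460 × 1/16 = 28.75
χ² = Σ (O − E)² / E
  disc-shaped: (207 − 258.75)² / 258.75 = 10.3500
  spherical: (217 − 172.5)² / 172.5 = 11.4797
  elongated: (36 − 28.75)² / 28.75 = 1.8283
χ² = 10.3500 + 11.4797 + 1.8283 = 23.658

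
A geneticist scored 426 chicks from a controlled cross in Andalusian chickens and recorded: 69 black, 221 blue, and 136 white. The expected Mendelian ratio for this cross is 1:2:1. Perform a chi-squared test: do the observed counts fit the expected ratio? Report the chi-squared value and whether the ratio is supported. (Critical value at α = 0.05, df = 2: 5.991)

21.676; not consistent

Under the 1:2:1 hypothesis (Σ ratio = 4, N = 426):
  black: 426 × 1/4 = 106.5
  blue: 426 × 2/4 = 213
  white: 426 × 1/4 = 106.5
χ² = Σ (O − E)² / E
  black: (69 − 106.5)² / 106.5 = 13.2042
  blue: (221 − 213)² / 213 = 0.3005
  white: (136 − 106.5)² / 106.5 = 8.1714
χ² = 13.2042 + 0.3005 + 8.1714 = 21.6761 ≈ 21.676
Degrees of freedom = 3 − 1 = 2; critical value at α = 0.05 is 5.991.
Since 21.676 > 5.991, we reject the null hypothesis — the data do not fit the 1:2:1 ratio.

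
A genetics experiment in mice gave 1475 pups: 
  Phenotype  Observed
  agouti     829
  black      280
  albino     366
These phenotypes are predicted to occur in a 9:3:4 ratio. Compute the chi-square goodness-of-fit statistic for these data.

Expected counts for N = 1475 under a 9:3:4 ratio (total parts = 16):
  agouti: 1475 × 9/16 = 829.6875
  black: 1475 × 3/16 = 276.5625
  albino: 1475 × 4/16 = 368.75
χ² = Σ (O − E)² / E
  agouti: (829 − 829.6875)² / 829.6875 = 0.0006
  black: (280 − 276.5625)² / 276.5625 = 0.0427
  albino: (366 − 368.75)² / 368.75 = 0.0205
χ² = 0.0006 + 0.0427 + 0.0205 = 0.0638 ≈ 0.064

0.064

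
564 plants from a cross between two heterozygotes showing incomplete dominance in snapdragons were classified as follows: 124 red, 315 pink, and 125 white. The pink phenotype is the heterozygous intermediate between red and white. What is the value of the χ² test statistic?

With incomplete dominance, a heterozygote × heterozygote cross gives a 1:2:1 phenotypic ratio.
Total ratio parts = 4. Expected numbers out of 564:
  red: 564 × 1/4 = 141
  pink: 564 × 2/4 = 282
  white: 564 × 1/4 = 141
χ² = Σ (O − E)² / E
  red: (124 − 141)² / 141 = 2.0496
  pink: (315 − 282)² / 282 = 3.8617
  white: (125 − 141)² / 141 = 1.8156
χ² = 2.0496 + 3.8617 + 1.8156 = 7.7269 ≈ 7.727

7.727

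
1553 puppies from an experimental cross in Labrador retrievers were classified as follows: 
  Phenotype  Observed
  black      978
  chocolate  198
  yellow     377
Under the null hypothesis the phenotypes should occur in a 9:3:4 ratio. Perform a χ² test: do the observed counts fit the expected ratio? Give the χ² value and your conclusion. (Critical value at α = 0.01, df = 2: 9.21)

The 9:3:4 ratio has 16 parts, so with N = 1553 the expected counts are:
  black: 1553 × 9/16 = 873.5625
  chocolate: 1553 × 3/16 = 291.1875
  yellow: 1553 × 4/16 = 388.25
χ² = Σ (O − E)² / E
  black: (978 − 873.5625)² / 873.5625 = 12.4859
  chocolate: (198 − 291.1875)² / 291.1875 = 29.8224
  yellow: (377 − 388.25)² / 388.25 = 0.3260
χ² = 12.4859 + 29.8224 + 0.3260 = 42.6343 ≈ 42.634
Degrees of freedom = 3 − 1 = 2; critical value at α = 0.01 is 9.21.
Since 42.634 > 9.21, we reject the null hypothesis — the data do not fit the 9:3:4 ratio.

42.634; not consistent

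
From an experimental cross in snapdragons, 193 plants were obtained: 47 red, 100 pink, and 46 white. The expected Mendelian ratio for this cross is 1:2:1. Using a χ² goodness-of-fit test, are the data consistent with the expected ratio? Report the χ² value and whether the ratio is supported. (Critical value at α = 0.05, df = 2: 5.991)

Expected counts for N = 193 under a 1:2:1 ratio (total parts = 4):
  red: 193 × 1/4 = 48.25
  pink: 193 × 2/4 = 96.5
  white: 193 × 1/4 = 48.25
χ² = Σ (O − E)² / E
  red: (47 − 48.25)² / 48.25 = 0.0324
  pink: (100 − 96.5)² / 96.5 = 0.1269
  white: (46 − 48.25)² / 48.25 = 0.1049
χ² = 0.0324 + 0.1269 + 0.1049 = 0.2642 ≈ 0.264
Degrees of freedom = 3 − 1 = 2; critical value at α = 0.05 is 5.991.
Since 0.264 < 5.991, we fail to reject the null hypothesis — the data are consistent with the 1:2:1 ratio.

0.264; consistent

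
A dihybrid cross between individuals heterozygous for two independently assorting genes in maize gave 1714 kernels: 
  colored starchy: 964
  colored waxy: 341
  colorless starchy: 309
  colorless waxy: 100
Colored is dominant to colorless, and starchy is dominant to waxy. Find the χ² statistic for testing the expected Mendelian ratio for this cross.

A dihybrid F₂ with independent assortment and complete dominance at both loci gives a 9:3:3:1 phenotypic ratio.
The 9:3:3:1 ratio has 16 parts, so with N = 1714 the expected counts are:
  colored starchy: 1714 × 9/16 = 964.125
  colored waxy: 1714 × 3/16 = 321.375
  colorless starchy: 1714 × 3/16 = 321.375
  colorless waxy: 1714 × 1/16 = 107.125
χ² = Σ (O − E)² / E
  colored starchy: (964 − 964.125)² / 964.125 = 0.0000
  colored waxy: (341 − 321.375)² / 321.375 = 1.1984
  colorless starchy: (309 − 321.375)² / 321.375 = 0.4765
  colorless waxy: (100 − 107.125)² / 107.125 = 0.4739
χ² = 0.0000 + 1.1984 + 0.4765 + 0.4739 = 2.1488 ≈ 2.149

2.149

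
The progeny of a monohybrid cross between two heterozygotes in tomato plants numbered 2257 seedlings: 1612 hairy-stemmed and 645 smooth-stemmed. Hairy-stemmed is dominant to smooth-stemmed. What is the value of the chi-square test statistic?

For a monohybrid cross between heterozygotes with complete dominance, the expected phenotypic ratio is 3:1.
Total ratio parts = 4. Expected numbers out of 2257:
  hairy-stemmed: 2257 × 3/4 = 1692.75
  smooth-stemmed: 2257 × 1/4 = 564.25
χ² = Σ (O − E)² / E
  hairy-stemmed: (1612 − 1692.75)² / 1692.75 = 3.8521
  smooth-stemmed: (645 − 564.25)² / 564.25 = 11.5562
χ² = 3.8521 + 11.5562 = 15.4083 ≈ 15.408

15.408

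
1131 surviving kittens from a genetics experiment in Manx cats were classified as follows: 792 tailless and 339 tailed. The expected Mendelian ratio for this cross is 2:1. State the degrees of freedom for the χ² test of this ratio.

A goodness-of-fit test with 2 phenotype classes has df = 2 − 1 = 1.

1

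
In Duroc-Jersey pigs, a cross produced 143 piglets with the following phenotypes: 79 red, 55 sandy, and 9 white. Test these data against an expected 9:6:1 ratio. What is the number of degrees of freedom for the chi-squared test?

A goodness-of-fit test with 3 phenotype classes has df = 3 − 1 = 2.

2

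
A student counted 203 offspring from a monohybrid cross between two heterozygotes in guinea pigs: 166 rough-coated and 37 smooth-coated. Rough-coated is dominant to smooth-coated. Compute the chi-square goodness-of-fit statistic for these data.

For a monohybrid cross between heterozygotes with complete dominance, the expected phenotypic ratio is 3:1.
Under the 3:1 hypothesis (Σ ratio = 4, N = 203):
  rough-coated: 203 × 3/4 = 152.25
  smooth-coated: 203 × 1/4 = 50.75
χ² = Σ (O − E)² / E
  rough-coated: (166 − 152.25)² / 152.25 = 1.2418
  smooth-coated: (37 − 50.75)² / 50.75 = 3.7254
χ² = 1.2418 + 3.7254 = 4.9672 ≈ 4.967

4.967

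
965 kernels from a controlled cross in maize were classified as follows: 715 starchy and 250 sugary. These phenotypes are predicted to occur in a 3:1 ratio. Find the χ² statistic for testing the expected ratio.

The 3:1 ratio has 4 parts, so with N = 965 the expected counts are:
  starchy: 965 × 3/4 = 723.75
  sugary: 965 × 1/4 = 241.25
χ² = Σ (O − E)² / E
  starchy: (715 − 723.75)² / 723.75 = 0.1058
  sugary: (250 − 241.25)² / 241.25 = 0.3174
χ² = 0.1058 + 0.3174 = 0.4232 ≈ 0.423

0.423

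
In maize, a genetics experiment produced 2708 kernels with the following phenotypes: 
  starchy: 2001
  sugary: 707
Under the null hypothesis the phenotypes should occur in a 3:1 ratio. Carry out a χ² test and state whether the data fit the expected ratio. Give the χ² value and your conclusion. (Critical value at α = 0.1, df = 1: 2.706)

Under the 3:1 hypothesis (Σ ratio = 4, N = 2708):
  starchy: 2708 × 3/4 = 2031
  sugary: 2708 × 1/4 = 677
χ² = Σ (O − E)² / E
  starchy: (2001 − 2031)² / 2031 = 0.4431
  sugary: (707 − 677)² / 677 = 1.3294
χ² = 0.4431 + 1.3294 = 1.7725 ≈ 1.773
Degrees of freedom = 2 − 1 = 1; critical value at α = 0.1 is 2.706.
Since 1.773 < 2.706, we fail to reject the null hypothesis — the data are consistent with the 3:1 ratio.

1.773; consistent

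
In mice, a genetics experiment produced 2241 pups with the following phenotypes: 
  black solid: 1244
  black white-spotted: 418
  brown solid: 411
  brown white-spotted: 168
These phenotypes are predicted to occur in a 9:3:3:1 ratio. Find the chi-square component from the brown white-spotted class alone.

5.573

The 9:3:3:1 ratio has 16 parts, so with N = 2241 the expected counts are:
  black solid: 2241 × 9/16 = 1260.5625
  black white-spotted: 2241 × 3/16 = 420.1875
  brown solid: 2241 × 3/16 = 420.1875
  brown white-spotted: 2241 × 1/16 = 140.0625
Contribution of brown white-spotted: (168 − 140.0625)² / 140.0625 = 5.5725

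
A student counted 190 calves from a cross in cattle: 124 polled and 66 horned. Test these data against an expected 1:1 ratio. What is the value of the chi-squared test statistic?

17.705

The 1:1 ratio has 2 parts, so with N = 190 the expected counts are:
  polled: 190 × 1/2 = 95
  horned: 190 × 1/2 = 95
χ² = Σ (O − E)² / E
  polled: (124 − 95)² / 95 = 8.8526
  horned: (66 − 95)² / 95 = 8.8526
χ² = 8.8526 + 8.8526 = 17.7052 ≈ 17.705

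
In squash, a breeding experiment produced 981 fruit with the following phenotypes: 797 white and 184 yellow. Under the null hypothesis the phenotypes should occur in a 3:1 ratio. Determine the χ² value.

20.396

The 3:1 ratio has 4 parts, so with N = 981 the expected counts are:
  white: 981 × 3/4 = 735.75
  yellow: 981 × 1/4 = 245.25
χ² = Σ (O − E)² / E
  white: (797 − 735.75)² / 735.75 = 5.0990
  yellow: (184 − 245.25)² / 245.25 = 15.2969
χ² = 5.0990 + 15.2969 = 20.3959 ≈ 20.396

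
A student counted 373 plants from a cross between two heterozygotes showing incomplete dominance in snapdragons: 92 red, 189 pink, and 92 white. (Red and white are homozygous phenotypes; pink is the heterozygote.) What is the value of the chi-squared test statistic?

With incomplete dominance, a heterozygote × heterozygote cross gives a 1:2:1 phenotypic ratio.
Expected counts for N = 373 under a 1:2:1 ratio (total parts = 4):
  red: 373 × 1/4 = 93.25
  pink: 373 × 2/4 = 186.5
  white: 373 × 1/4 = 93.25
χ² = Σ (O − E)² / E
  red: (92 − 93.25)² / 93.25 = 0.0168
  pink: (189 − 186.5)² / 186.5 = 0.0335
  white: (92 − 93.25)² / 93.25 = 0.0168
χ² = 0.0168 + 0.0335 + 0.0168 = 0.0671 ≈ 0.067

0.067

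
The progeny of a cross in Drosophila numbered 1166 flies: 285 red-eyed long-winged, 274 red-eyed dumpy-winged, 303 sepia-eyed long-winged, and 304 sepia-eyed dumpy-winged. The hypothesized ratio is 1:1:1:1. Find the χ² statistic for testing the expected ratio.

2.185

Total ratio parts = 4. Expected numbers out of 1166:
  red-eyed long-winged: 1166 × 1/4 = 291.5
  red-eyed dumpy-winged: 1166 × 1/4 = 291.5
  sepia-eyed long-winged: 1166 × 1/4 = 291.5
  sepia-eyed dumpy-winged: 1166 × 1/4 = 291.5
χ² = Σ (O − E)² / E
  red-eyed long-winged: (285 − 291.5)² / 291.5 = 0.1449
  red-eyed dumpy-winged: (274 − 291.5)² / 291.5 = 1.0506
  sepia-eyed long-winged: (303 − 291.5)² / 291.5 = 0.4537
  sepia-eyed dumpy-winged: (304 − 291.5)² / 291.5 = 0.5360
χ² = 0.1449 + 1.0506 + 0.4537 + 0.5360 = 2.1852 ≈ 2.185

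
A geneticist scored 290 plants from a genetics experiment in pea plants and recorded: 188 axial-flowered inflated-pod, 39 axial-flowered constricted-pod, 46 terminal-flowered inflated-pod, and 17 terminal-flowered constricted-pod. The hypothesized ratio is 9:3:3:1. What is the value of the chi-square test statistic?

The 9:3:3:1 ratio has 16 parts, so with N = 290 the expected counts are:
  axial-flowered inflated-pod: 290 × 9/16 = 163.125
  axial-flowered constricted-pod: 290 × 3/16 = 54.375
  terminal-flowered inflated-pod: 290 × 3/16 = 54.375
  terminal-flowered constricted-pod: 290 × 1/16 = 18.125
χ² = Σ (O − E)² / E
  axial-flowered inflated-pod: (188 − 163.125)² / 163.125 = 3.7932
  axial-flowered constricted-pod: (39 − 54.375)² / 54.375 = 4.3474
  terminal-flowered inflated-pod: (46 − 54.375)² / 54.375 = 1.2899
  terminal-flowered constricted-pod: (17 − 18.125)² / 18.125 = 0.0698
χ² = 3.7932 + 4.3474 + 1.2899 + 0.0698 = 9.5003 ≈ 9.500

9.500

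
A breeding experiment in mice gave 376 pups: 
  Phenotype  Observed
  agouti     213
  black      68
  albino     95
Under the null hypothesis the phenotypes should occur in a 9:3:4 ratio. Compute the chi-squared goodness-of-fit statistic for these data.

The 9:3:4 ratio has 16 parts, so with N = 376 the expected counts are:
  agouti: 376 × 9/16 = 211.5
  black: 376 × 3/16 = 70.5
  albino: 376 × 4/16 = 94
χ² = Σ (O − E)² / E
  agouti: (213 − 211.5)² / 211.5 = 0.0106
  black: (68 − 70.5)² / 70.5 = 0.0887
  albino: (95 − 94)² / 94 = 0.0106
χ² = 0.0106 + 0.0887 + 0.0106 = 0.1099 ≈ 0.110

0.110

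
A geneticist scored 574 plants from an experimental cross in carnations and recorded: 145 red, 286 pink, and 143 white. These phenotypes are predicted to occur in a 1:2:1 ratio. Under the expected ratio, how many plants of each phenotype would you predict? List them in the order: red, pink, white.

143.5, 287, 143.5

Total ratio parts = 4. Expected numbers out of 574:
  red: 574 × 1/4 = 143.5
  pink: 574 × 2/4 = 287
  white: 574 × 1/4 = 143.5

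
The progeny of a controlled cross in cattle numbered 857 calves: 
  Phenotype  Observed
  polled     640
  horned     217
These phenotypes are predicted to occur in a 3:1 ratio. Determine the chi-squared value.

0.047

Total ratio parts = 4. Expected numbers out of 857:
  polled: 857 × 3/4 = 642.75
  horned: 857 × 1/4 = 214.25
χ² = Σ (O − E)² / E
  polled: (640 − 642.75)² / 642.75 = 0.0118
  horned: (217 − 214.25)² / 214.25 = 0.0353
χ² = 0.0118 + 0.0353 = 0.0471 ≈ 0.047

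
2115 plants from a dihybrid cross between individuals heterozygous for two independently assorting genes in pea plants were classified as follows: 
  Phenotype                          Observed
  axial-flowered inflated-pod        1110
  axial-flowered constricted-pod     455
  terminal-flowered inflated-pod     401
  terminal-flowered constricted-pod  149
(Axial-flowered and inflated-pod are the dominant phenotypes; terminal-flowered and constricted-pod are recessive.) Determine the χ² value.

16.137

A dihybrid F₂ with independent assortment and complete dominance at both loci gives a 9:3:3:1 phenotypic ratio.
Total ratio parts = 16. Expected numbers out of 2115:
  axial-flowered inflated-pod: 2115 × 9/16 = 1189.6875
  axial-flowered constricted-pod: 2115 × 3/16 = 396.5625
  terminal-flowered inflated-pod: 2115 × 3/16 = 396.5625
  terminal-flowered constricted-pod: 2115 × 1/16 = 132.1875
χ² = Σ (O − E)² / E
  axial-flowered inflated-pod: (1110 − 1189.6875)² / 1189.6875 = 5.3376
  axial-flowered constricted-pod: (455 − 396.5625)² / 396.5625 = 8.6114
  terminal-flowered inflated-pod: (401 − 396.5625)² / 396.5625 = 0.0497
  terminal-flowered constricted-pod: (149 − 132.1875)² / 132.1875 = 2.1383
χ² = 5.3376 + 8.6114 + 0.0497 + 2.1383 = 16.137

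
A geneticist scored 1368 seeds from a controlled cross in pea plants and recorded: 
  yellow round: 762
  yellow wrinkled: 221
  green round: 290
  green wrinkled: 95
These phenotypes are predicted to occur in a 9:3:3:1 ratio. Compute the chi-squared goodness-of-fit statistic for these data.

10.417

Under the 9:3:3:1 hypothesis (Σ ratio = 16, N = 1368):
  yellow round: 1368 × 9/16 = 769.5
  yellow wrinkled: 1368 × 3/16 = 256.5
  green round: 1368 × 3/16 = 256.5
  green wrinkled: 1368 × 1/16 = 85.5
χ² = Σ (O − E)² / E
  yellow round: (762 − 769.5)² / 769.5 = 0.0731
  yellow wrinkled: (221 − 256.5)² / 256.5 = 4.9133
  green round: (290 − 256.5)² / 256.5 = 4.3752
  green wrinkled: (95 − 85.5)² / 85.5 = 1.0556
χ² = 0.0731 + 4.9133 + 4.3752 + 1.0556 = 10.4172 ≈ 10.417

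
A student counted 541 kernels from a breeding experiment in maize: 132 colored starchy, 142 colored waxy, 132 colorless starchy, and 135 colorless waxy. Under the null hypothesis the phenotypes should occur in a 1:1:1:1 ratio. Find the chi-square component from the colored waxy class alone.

0.337

Under the 1:1:1:1 hypothesis (Σ ratio = 4, N = 541):
  colored starchy: 541 × 1/4 = 135.25
  colored waxy: 541 × 1/4 = 135.25
  colorless starchy: 541 × 1/4 = 135.25
  colorless waxy: 541 × 1/4 = 135.25
Contribution of colored waxy: (142 − 135.25)² / 135.25 = 0.3369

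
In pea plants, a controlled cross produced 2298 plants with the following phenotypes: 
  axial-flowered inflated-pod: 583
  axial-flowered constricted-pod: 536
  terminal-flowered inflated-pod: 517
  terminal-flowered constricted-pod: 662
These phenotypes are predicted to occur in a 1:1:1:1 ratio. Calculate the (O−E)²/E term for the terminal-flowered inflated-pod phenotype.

5.755

The 1:1:1:1 ratio has 4 parts, so with N = 2298 the expected counts are:
  axial-flowered inflated-pod: 2298 × 1/4 = 574.5
  axial-flowered constricted-pod: 2298 × 1/4 = 574.5
  terminal-flowered inflated-pod: 2298 × 1/4 = 574.5
  terminal-flowered constricted-pod: 2298 × 1/4 = 574.5
Contribution of terminal-flowered inflated-pod: (517 − 574.5)² / 574.5 = 5.7550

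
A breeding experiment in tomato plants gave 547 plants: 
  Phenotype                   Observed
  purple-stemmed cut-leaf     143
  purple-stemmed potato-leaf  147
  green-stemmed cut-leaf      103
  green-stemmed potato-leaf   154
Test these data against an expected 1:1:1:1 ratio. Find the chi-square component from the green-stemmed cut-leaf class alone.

Expected counts for N = 547 under a 1:1:1:1 ratio (total parts = 4):
  purple-stemmed cut-leaf: 547 × 1/4 = 136.75
  purple-stemmed potato-leaf: 547 × 1/4 = 136.75
  green-stemmed cut-leaf: 547 × 1/4 = 136.75
  green-stemmed potato-leaf: 547 × 1/4 = 136.75
Contribution of green-stemmed cut-leaf: (103 − 136.75)² / 136.75 = 8.3295

8.330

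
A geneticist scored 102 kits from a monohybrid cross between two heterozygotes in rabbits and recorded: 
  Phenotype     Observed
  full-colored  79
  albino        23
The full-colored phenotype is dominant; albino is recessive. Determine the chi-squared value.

0.327

For a monohybrid cross between heterozygotes with complete dominance, the expected phenotypic ratio is 3:1.
Expected counts for N = 102 under a 3:1 ratio (total parts = 4):
  full-colored: 102 × 3/4 = 76.5
  albino: 102 × 1/4 = 25.5
χ² = Σ (O − E)² / E
  full-colored: (79 − 76.5)² / 76.5 = 0.0817
  albino: (23 − 25.5)² / 25.5 = 0.2451
χ² = 0.0817 + 0.2451 = 0.3268 ≈ 0.327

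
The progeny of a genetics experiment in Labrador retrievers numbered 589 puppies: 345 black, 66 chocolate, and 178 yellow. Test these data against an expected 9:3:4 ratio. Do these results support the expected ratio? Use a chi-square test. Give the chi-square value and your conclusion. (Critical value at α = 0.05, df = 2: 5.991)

24.868; not consistent

Total ratio parts = 16. Expected numbers out of 589:
  black: 589 × 9/16 = 331.3125
  chocolate: 589 × 3/16 = 110.4375
  yellow: 589 × 4/16 = 147.25
χ² = Σ (O − E)² / E
  black: (345 − 331.3125)² / 331.3125 = 0.5655
  chocolate: (66 − 110.4375)² / 110.4375 = 17.8806
  yellow: (178 − 147.25)² / 147.25 = 6.4215
χ² = 0.5655 + 17.8806 + 6.4215 = 24.8676 ≈ 24.868
Degrees of freedom = 3 − 1 = 2; critical value at α = 0.05 is 5.991.
Since 24.868 > 5.991, we reject the null hypothesis — the data do not fit the 9:3:4 ratio.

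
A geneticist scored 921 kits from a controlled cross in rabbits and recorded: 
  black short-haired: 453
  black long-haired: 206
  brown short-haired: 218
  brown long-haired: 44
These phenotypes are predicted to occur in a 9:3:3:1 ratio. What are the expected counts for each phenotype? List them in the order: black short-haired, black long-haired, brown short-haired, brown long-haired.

Expected counts for N = 921 under a 9:3:3:1 ratio (total parts = 16):
  black short-haired: 921 × 9/16 = 518.0625
  black long-haired: 921 × 3/16 = 172.6875
  brown short-haired: 921 × 3/16 = 172.6875
  brown long-haired: 921 × 1/16 = 57.5625

518.0625, 172.6875, 172.6875, 57.5625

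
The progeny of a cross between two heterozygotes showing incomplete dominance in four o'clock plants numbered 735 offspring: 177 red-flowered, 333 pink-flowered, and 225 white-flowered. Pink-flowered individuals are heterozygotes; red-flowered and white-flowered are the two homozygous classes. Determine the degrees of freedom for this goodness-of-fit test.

With incomplete dominance, a heterozygote × heterozygote cross gives a 1:2:1 phenotypic ratio.
A goodness-of-fit test with 3 phenotype classes has df = 3 − 1 = 2.

2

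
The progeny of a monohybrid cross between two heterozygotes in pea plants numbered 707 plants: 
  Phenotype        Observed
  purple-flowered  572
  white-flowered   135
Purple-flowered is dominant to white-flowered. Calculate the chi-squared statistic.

For a monohybrid cross between heterozygotes with complete dominance, the expected phenotypic ratio is 3:1.
Under the 3:1 hypothesis (Σ ratio = 4, N = 707):
  purple-flowered: 707 × 3/4 = 530.25
  white-flowered: 707 × 1/4 = 176.75
χ² = Σ (O − E)² / E
  purple-flowered: (572 − 530.25)² / 530.25 = 3.2872
  white-flowered: (135 − 176.75)² / 176.75 = 9.8617
χ² = 3.2872 + 9.8617 = 13.1489 ≈ 13.149

13.149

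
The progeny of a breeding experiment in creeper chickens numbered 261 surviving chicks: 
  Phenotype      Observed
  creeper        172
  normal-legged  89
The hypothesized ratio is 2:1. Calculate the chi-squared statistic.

Expected counts for N = 261 under a 2:1 ratio (total parts = 3):
  creeper: 261 × 2/3 = 174
  normal-legged: 261 × 1/3 = 87
χ² = Σ (O − E)² / E
  creeper: (172 − 174)² / 174 = 0.0230
  normal-legged: (89 − 87)² / 87 = 0.0460
χ² = 0.0230 + 0.0460 = 0.069

0.069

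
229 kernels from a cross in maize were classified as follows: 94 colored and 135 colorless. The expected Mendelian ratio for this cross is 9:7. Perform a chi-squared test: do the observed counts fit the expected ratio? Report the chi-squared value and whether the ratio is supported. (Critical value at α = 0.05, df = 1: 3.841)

21.505; not consistent

Under the 9:7 hypothesis (Σ ratio = 16, N = 229):
  colored: 229 × 9/16 = 128.8125
  colorless: 229 × 7/16 = 100.1875
χ² = Σ (O − E)² / E
  colored: (94 − 128.8125)² / 128.8125 = 9.4083
  colorless: (135 − 100.1875)² / 100.1875 = 12.0964
χ² = 9.4083 + 12.0964 = 21.5047 ≈ 21.505
Degrees of freedom = 2 − 1 = 1; critical value at α = 0.05 is 3.841.
Since 21.505 > 3.841, we reject the null hypothesis — the data do not fit the 9:7 ratio.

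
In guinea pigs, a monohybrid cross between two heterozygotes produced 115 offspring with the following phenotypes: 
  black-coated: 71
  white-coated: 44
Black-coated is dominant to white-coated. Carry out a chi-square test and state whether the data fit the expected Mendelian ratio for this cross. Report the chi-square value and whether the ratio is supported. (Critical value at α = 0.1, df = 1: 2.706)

For a monohybrid cross between heterozygotes with complete dominance, the expected phenotypic ratio is 3:1.
Expected counts for N = 115 under a 3:1 ratio (total parts = 4):
  black-coated: 115 × 3/4 = 86.25
  white-coated: 115 × 1/4 = 28.75
χ² = Σ (O − E)² / E
  black-coated: (71 − 86.25)² / 86.25 = 2.6964
  white-coated: (44 − 28.75)² / 28.75 = 8.0891
χ² = 2.6964 + 8.0891 = 10.7855 ≈ 10.786
Degrees of freedom = 2 − 1 = 1; critical value at α = 0.1 is 2.706.
Since 10.786 > 2.706, we reject the null hypothesis — the data do not fit the 3:1 ratio.

10.786; not consistent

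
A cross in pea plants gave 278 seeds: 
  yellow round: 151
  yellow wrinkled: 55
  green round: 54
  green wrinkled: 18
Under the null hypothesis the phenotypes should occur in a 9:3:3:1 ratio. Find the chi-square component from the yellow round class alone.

The 9:3:3:1 ratio has 16 parts, so with N = 278 the expected counts are:
  yellow round: 278 × 9/16 = 156.375
  yellow wrinkled: 278 × 3/16 = 52.125
  green round: 278 × 3/16 = 52.125
  green wrinkled: 278 × 1/16 = 17.375
Contribution of yellow round: (151 − 156.375)² / 156.375 = 0.1848

0.185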